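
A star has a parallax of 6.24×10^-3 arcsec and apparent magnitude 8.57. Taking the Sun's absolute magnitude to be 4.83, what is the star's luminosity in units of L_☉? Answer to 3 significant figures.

L/L_☉ ≈ 8.20

d = 1/p = 1/6.24×10^-3″ = 160.3 pc
M = m − 5 log₁₀ d + 5 = 8.57 − 5·2.2048 + 5 = 2.546
M − M_☉ = 2.546 − 4.83 = -2.284
L/L_☉ = 10^(−0.4 × -2.284) = 8.197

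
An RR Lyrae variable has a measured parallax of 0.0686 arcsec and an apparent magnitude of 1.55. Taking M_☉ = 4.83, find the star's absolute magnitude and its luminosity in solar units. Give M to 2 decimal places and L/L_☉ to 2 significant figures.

d = 1/p = 1/0.0686″ = 14.58 pc
M = m − 5 log₁₀ d + 5 = 1.55 − 5·1.1637 + 5 = 0.732
M − M_☉ = 0.732 − 4.83 = -4.098
L/L_☉ = 10^(−0.4 × -4.098) = 43.59

M ≈ 0.73; L/L_☉ ≈ 44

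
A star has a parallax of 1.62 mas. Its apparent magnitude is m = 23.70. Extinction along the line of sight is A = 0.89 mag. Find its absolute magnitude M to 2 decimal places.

M ≈ 13.86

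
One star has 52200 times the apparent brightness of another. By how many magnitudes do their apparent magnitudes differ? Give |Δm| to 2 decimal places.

Pogson: Δm = −2.5 log₁₀(ratio) = −2.5 log₁₀(52200) = −2.5 × 4.7177 = -11.794

|Δm| ≈ 11.79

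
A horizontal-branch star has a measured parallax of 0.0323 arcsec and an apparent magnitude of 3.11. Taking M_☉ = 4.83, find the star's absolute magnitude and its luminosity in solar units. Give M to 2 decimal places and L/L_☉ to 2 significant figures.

d = 1/p = 1/0.0323″ = 30.96 pc
M = m − 5 log₁₀ d + 5 = 3.11 − 5·1.4908 + 5 = 0.656
M − M_☉ = 0.656 − 4.83 = -4.174
L/L_☉ = 10^(−0.4 × -4.174) = 46.73

M ≈ 0.66; L/L_☉ ≈ 47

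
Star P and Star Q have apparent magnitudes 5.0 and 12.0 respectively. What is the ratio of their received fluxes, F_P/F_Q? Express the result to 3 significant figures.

Magnitude difference = -7.0
Flux ratio = 10^(−0.4 Δm) = 10^(−0.4 × -7.0) = 10^2.800 = 631.0

F_P/F_Q ≈ 631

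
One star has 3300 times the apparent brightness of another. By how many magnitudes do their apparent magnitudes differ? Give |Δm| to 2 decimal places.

Pogson: Δm = −2.5 log₁₀(ratio) = −2.5 log₁₀(3300) = −2.5 × 3.5185 = -8.796

|Δm| ≈ 8.80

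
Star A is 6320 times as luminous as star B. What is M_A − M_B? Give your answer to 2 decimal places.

Pogson: ΔM = −2.5 log₁₀(ratio) = −2.5 log₁₀(6320) = −2.5 × 3.8007 = -9.502
Star A is brighter, so it has the smaller magnitude: the difference is negative.

M_A − M_B ≈ -9.50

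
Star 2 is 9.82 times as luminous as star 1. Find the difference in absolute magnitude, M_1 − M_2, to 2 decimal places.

M_1 − M_2 ≈ 2.48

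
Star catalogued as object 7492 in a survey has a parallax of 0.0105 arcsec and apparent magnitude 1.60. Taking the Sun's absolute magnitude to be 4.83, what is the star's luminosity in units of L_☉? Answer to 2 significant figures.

L/L_☉ ≈ 1800

d = 1/p = 1/0.0105″ = 95.24 pc
M = m − 5 log₁₀ d + 5 = 1.60 − 5·1.9788 + 5 = -3.294
M − M_☉ = -3.294 − 4.83 = -8.124
L/L_☉ = 10^(−0.4 × -8.124) = 1777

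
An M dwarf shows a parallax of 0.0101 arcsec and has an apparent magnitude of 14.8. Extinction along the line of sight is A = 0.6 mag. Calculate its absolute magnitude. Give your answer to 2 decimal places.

M ≈ 9.22

d = 1/p = 1/0.0101″ = 99.01 pc
5 log₁₀(d/10 pc) = 5 log₁₀(99.01) − 5 = 4.978
M = m − 5 log₁₀(d/10) − A = 14.8 − 4.978 − 0.6 = 9.222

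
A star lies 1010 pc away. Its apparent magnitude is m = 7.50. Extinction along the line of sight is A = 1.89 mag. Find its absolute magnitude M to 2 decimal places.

5 log₁₀(d/10 pc) = 5 log₁₀(1010) − 5 = 10.022
M = m − 5 log₁₀(d/10) − A = 7.50 − 10.022 − 1.89 = -4.412

M ≈ -4.41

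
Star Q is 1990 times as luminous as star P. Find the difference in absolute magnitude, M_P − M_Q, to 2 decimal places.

Pogson: ΔM = −2.5 log₁₀(ratio) = −2.5 log₁₀(1990) = −2.5 × 3.2989 = -8.247
Star Q is brighter so has the smaller magnitude: M_P − M_Q is positive.

M_P − M_Q ≈ 8.25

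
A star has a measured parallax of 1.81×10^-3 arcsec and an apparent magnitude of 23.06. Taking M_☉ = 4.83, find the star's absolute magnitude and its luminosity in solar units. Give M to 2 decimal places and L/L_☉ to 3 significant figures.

d = 1/p = 1/1.81×10^-3″ = 552.5 pc
M = m − 5 log₁₀ d + 5 = 23.06 − 5·2.7423 + 5 = 14.348
M − M_☉ = 14.348 − 4.83 = 9.518
L/L_☉ = 10^(−0.4 × 9.518) = 1.558×10^-4

M ≈ 14.35; L/L_☉ ≈ 1.56×10^-4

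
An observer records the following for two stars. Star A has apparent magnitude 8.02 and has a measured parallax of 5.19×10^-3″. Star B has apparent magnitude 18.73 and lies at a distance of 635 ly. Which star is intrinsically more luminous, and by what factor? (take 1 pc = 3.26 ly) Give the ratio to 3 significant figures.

Star A is more luminous, by a factor of 18800.

Star A: d = 1/p = 1/5.19×10^-3″ = 192.7 pc
Star A: M = m − 5 log₁₀ d + 5 = 8.02 − 5·2.2848 + 5 = 1.596
Star B: d = 635 ly / 3.26 = 194.8 pc
Star B: M = m − 5 log₁₀ d + 5 = 18.73 − 5·2.2896 + 5 = 12.282
ΔM = M_A − M_B = 1.596 − (12.282) = -10.686; smaller M is more luminous → Star A.
L ratio = 10^(0.4 |ΔM|) = 10^4.275 = 18820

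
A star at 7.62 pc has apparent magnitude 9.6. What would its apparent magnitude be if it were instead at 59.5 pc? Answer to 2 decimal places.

m ≈ 14.06

Flux ∝ 1/d², so Δm = 5 log₁₀(d₂/d₁) = 5 log₁₀(59.5/7.62) = 4.463
m₂ = m₁ + Δm = 9.6 + (4.463) = 14.063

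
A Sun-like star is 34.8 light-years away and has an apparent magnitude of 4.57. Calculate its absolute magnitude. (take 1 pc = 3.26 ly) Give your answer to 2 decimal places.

M ≈ 4.43

d = 34.8 ly / 3.26 = 10.67 pc
5 log₁₀(d/10 pc) = 5 log₁₀(10.67) − 5 = 0.142
M = m − 5 log₁₀(d/10) = 4.57 − 0.142 = 4.428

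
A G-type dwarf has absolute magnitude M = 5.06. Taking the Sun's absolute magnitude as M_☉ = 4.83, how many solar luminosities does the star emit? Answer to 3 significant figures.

L/L_☉ ≈ 0.809

M − M_☉ = 5.06 − 4.83 = 0.230
L/L_☉ = 10^(−0.4 (M − M_☉)) = 10^-0.092 = 0.8091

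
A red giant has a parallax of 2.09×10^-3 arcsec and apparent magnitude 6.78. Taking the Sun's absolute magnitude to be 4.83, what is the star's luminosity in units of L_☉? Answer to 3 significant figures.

L/L_☉ ≈ 380

d = 1/p = 1/2.09×10^-3″ = 478.5 pc
M = m − 5 log₁₀ d + 5 = 6.78 − 5·2.6799 + 5 = -1.619
M − M_☉ = -1.619 − 4.83 = -6.449
L/L_☉ = 10^(−0.4 × -6.449) = 379.9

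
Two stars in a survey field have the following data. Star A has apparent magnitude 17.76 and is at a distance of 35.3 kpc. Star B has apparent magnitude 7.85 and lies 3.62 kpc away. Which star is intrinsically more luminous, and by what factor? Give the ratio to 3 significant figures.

Star B is more luminous, by a factor of 96.8.

Star A: d = 35.3 kpc = 35300 pc
Star A: M = m − 5 log₁₀ d + 5 = 17.76 − 5·4.5478 + 5 = 0.021
Star B: d = 3.62 kpc = 3620 pc
Star B: M = m − 5 log₁₀ d + 5 = 7.85 − 5·3.5587 + 5 = -4.944
ΔM = M_A − M_B = 0.021 − (-4.944) = 4.965; smaller M is more luminous → Star B.
L ratio = 10^(0.4 |ΔM|) = 10^1.986 = 96.80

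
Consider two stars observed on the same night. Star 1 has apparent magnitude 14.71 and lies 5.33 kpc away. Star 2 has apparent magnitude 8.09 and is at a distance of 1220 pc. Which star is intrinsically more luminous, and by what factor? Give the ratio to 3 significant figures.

Star 2 is more luminous, by a factor of 23.3.

Star 1: d = 5.33 kpc = 5330 pc
Star 1: M = m − 5 log₁₀ d + 5 = 14.71 − 5·3.7267 + 5 = 1.076
Star 2: M = m − 5 log₁₀ d + 5 = 8.09 − 5·3.0864 + 5 = -2.342
ΔM = M_1 − M_2 = 1.076 − (-2.342) = 3.418; smaller M is more luminous → Star 2.
L ratio = 10^(0.4 |ΔM|) = 10^1.367 = 23.30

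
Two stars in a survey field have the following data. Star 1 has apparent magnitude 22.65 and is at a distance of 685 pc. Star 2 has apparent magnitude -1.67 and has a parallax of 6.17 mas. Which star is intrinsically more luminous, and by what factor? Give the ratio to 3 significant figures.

Star 1: M = m − 5 log₁₀ d + 5 = 22.65 − 5·2.8357 + 5 = 13.472
Star 2: p = 6.17 mas = 6.17×10^-3″ → d = 1/p = 162.1 pc
Star 2: M = m − 5 log₁₀ d + 5 = -1.67 − 5·2.2097 + 5 = -7.719
ΔM = M_1 − M_2 = 13.472 − (-7.719) = 21.190; smaller M is more luminous → Star 2.
L ratio = 10^(0.4 |ΔM|) = 10^8.476 = 2.993×10^8

Star 2 is more luminous, by a factor of 2.99×10^8.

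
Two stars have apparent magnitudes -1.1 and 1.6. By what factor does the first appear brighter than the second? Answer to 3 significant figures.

12.0

Δm = -1.1 − (1.6) = -2.7
Flux ratio = 10^(−0.4 Δm) = 10^(−0.4 × -2.7) = 10^1.080 = 12.02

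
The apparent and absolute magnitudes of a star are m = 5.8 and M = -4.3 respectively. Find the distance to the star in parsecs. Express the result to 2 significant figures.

d ≈ 1000 pc

μ = m − M = 10.100
m − M = 5 log₁₀ d − 5
log₁₀ d = (m − M)/5 + 1 = 3.0200
d = 10^3.0200 = 1047 pc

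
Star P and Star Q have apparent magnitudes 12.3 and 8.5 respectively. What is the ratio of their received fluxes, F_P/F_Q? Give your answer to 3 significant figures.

Magnitude difference = 3.8
Flux ratio = 10^(−0.4 Δm) = 10^(−0.4 × 3.8) = 10^-1.520 = 0.03020

F_P/F_Q ≈ 0.0302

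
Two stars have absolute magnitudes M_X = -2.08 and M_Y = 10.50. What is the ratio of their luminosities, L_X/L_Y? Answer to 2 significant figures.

ΔM = M_X − M_Y = -12.58
L_X/L_Y = 10^(−0.4 ΔM) = 10^5.032 = 107600

L_X/L_Y ≈ 110000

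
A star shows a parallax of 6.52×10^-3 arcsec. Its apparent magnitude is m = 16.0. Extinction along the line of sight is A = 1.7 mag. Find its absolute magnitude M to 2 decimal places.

d = 1/p = 1/6.52×10^-3″ = 153.4 pc
5 log₁₀(d/10 pc) = 5 log₁₀(153.4) − 5 = 5.929
M = m − 5 log₁₀(d/10) − A = 16.0 − 5.929 − 1.7 = 8.371

M ≈ 8.37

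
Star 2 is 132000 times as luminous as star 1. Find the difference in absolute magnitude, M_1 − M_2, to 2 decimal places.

M_1 − M_2 ≈ 12.80

Pogson: ΔM = −2.5 log₁₀(ratio) = −2.5 log₁₀(132000) = −2.5 × 5.1206 = -12.801
Star 2 is brighter so has the smaller magnitude: M_1 − M_2 is positive.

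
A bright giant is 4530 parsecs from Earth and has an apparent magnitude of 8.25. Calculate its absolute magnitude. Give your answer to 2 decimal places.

M ≈ -5.03

5 log₁₀(d/10 pc) = 5 log₁₀(4530) − 5 = 13.280
M = m − 5 log₁₀(d/10) = 8.25 − 13.280 = -5.030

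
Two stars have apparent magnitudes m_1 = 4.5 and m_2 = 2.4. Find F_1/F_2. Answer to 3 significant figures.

F_1/F_2 ≈ 0.145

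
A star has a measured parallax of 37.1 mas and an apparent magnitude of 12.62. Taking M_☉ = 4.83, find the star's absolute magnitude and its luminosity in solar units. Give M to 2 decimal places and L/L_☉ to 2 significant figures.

d = 1/p = 1000/37.1 mas = 26.95 pc
M = m − 5 log₁₀ d + 5 = 12.62 − 5·1.4306 + 5 = 10.467
M − M_☉ = 10.467 − 4.83 = 5.637
L/L_☉ = 10^(−0.4 × 5.637) = 5.562×10^-3

M ≈ 10.47; L/L_☉ ≈ 5.6×10^-3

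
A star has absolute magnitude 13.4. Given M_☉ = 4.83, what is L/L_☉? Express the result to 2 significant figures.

M − M_☉ = 13.4 − 4.83 = 8.570
L/L_☉ = 10^(−0.4 (M − M_☉)) = 10^-3.428 = 3.733×10^-4

L/L_☉ ≈ 3.7×10^-4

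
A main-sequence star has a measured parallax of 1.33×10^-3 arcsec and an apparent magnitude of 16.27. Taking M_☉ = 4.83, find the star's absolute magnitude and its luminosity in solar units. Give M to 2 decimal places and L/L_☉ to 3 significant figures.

M ≈ 6.89; L/L_☉ ≈ 0.150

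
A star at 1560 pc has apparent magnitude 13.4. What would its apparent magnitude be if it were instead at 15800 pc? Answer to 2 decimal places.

m ≈ 18.43

Flux ∝ 1/d², so Δm = 5 log₁₀(d₂/d₁) = 5 log₁₀(15800/1560) = 5.028
m₂ = m₁ + Δm = 13.4 + (5.028) = 18.428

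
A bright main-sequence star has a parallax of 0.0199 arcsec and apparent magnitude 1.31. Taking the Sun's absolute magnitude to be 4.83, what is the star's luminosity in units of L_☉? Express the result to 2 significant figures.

L/L_☉ ≈ 650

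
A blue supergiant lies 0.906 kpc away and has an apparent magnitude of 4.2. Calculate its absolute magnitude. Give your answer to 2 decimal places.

d = 0.906 kpc = 906.0 pc
5 log₁₀(d/10 pc) = 5 log₁₀(906.0) − 5 = 9.786
M = m − 5 log₁₀(d/10) = 4.2 − 9.786 = -5.586

M ≈ -5.59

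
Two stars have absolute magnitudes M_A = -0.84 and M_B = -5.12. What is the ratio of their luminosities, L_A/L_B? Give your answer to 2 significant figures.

L_A/L_B ≈ 0.019

ΔM = M_A − M_B = 4.28
L_A/L_B = 10^(−0.4 ΔM) = 10^-1.712 = 0.01941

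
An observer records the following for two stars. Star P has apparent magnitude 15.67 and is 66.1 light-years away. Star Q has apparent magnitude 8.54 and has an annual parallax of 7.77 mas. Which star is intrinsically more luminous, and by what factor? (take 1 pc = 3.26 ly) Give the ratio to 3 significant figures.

Star P: d = 66.1 ly / 3.26 = 20.28 pc
Star P: M = m − 5 log₁₀ d + 5 = 15.67 − 5·1.3070 + 5 = 14.135
Star Q: p = 7.77 mas = 7.77×10^-3″ → d = 1/p = 128.7 pc
Star Q: M = m − 5 log₁₀ d + 5 = 8.54 − 5·2.1096 + 5 = 2.992
ΔM = M_P − M_Q = 14.135 − (2.992) = 11.143; smaller M is more luminous → Star Q.
L ratio = 10^(0.4 |ΔM|) = 10^4.457 = 28650

Star Q is more luminous, by a factor of 28700.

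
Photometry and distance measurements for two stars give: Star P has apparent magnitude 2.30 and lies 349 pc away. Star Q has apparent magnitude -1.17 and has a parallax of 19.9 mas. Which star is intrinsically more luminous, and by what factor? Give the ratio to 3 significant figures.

Star P is more luminous, by a factor of 1.97.

Star P: M = m − 5 log₁₀ d + 5 = 2.30 − 5·2.5428 + 5 = -5.414
Star Q: p = 19.9 mas = 0.0199″ → d = 1/p = 50.25 pc
Star Q: M = m − 5 log₁₀ d + 5 = -1.17 − 5·1.7011 + 5 = -4.676
ΔM = M_P − M_Q = -5.414 − (-4.676) = -0.738; smaller M is more luminous → Star P.
L ratio = 10^(0.4 |ΔM|) = 10^0.295 = 1.974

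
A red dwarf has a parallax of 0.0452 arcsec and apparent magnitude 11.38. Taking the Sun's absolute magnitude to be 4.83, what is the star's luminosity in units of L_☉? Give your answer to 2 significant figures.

d = 1/p = 1/0.0452″ = 22.12 pc
M = m − 5 log₁₀ d + 5 = 11.38 − 5·1.3449 + 5 = 9.656
M − M_☉ = 9.656 − 4.83 = 4.826
L/L_☉ = 10^(−0.4 × 4.826) = 0.01174

L/L_☉ ≈ 0.012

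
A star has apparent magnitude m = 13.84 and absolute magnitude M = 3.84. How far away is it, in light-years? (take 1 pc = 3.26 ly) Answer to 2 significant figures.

d ≈ 3300 ly

μ = m − M = 10.000
m − M = 5 log₁₀ d − 5
log₁₀ d = (m − M)/5 + 1 = 3.0000
d = 10^3.0000 = 1000 pc
= 3260 ly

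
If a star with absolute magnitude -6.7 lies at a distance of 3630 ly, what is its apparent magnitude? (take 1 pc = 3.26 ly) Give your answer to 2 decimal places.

m ≈ 3.53

d = 3630 ly / 3.26 = 1113 pc
m = M + 5 log₁₀ d − 5 = -6.7 + 5·3.0467 − 5 = 3.533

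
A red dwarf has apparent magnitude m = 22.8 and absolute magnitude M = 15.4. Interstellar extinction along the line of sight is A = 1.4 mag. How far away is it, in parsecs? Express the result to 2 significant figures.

d ≈ 160 pc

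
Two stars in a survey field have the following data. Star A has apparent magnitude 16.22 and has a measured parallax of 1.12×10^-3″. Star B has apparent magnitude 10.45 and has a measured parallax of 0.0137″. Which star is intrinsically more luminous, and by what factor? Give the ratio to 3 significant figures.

Star B is more luminous, by a factor of 1.36.

Star A: d = 1/p = 1/1.12×10^-3″ = 892.9 pc
Star A: M = m − 5 log₁₀ d + 5 = 16.22 − 5·2.9508 + 5 = 6.466
Star B: d = 1/p = 1/0.0137″ = 72.99 pc
Star B: M = m − 5 log₁₀ d + 5 = 10.45 − 5·1.8633 + 5 = 6.134
ΔM = M_A − M_B = 6.466 − (6.134) = 0.332; smaller M is more luminous → Star B.
L ratio = 10^(0.4 |ΔM|) = 10^0.133 = 1.358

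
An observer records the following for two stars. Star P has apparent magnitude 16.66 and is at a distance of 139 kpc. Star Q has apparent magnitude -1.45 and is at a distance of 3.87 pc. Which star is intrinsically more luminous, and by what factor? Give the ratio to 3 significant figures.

Star P: d = 139 kpc = 139000 pc
Star P: M = m − 5 log₁₀ d + 5 = 16.66 − 5·5.1430 + 5 = -4.055
Star Q: M = m − 5 log₁₀ d + 5 = -1.45 − 5·0.5877 + 5 = 0.611
ΔM = M_P − M_Q = -4.055 − (0.611) = -4.667; smaller M is more luminous → Star P.
L ratio = 10^(0.4 |ΔM|) = 10^1.867 = 73.55

Star P is more luminous, by a factor of 73.6.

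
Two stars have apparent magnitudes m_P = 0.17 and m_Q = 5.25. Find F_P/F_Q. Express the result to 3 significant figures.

Δm = 0.17 − (5.25) = -5.08
Flux ratio = 10^(−0.4 Δm) = 10^(−0.4 × -5.08) = 10^2.032 = 107.6

F_P/F_Q ≈ 108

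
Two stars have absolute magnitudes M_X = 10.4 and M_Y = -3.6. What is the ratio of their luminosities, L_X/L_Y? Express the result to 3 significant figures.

L_X/L_Y ≈ 2.51×10^-6

ΔM = M_X − M_Y = 14.0
L_X/L_Y = 10^(−0.4 ΔM) = 10^-5.600 = 2.512×10^-6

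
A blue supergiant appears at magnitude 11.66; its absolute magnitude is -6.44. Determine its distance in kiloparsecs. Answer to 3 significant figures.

d ≈ 41.7 kpc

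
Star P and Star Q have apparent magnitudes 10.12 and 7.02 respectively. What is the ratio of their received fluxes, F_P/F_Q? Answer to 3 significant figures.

F_P/F_Q ≈ 0.0575

Magnitude difference = 3.10
Flux ratio = 10^(−0.4 Δm) = 10^(−0.4 × 3.10) = 10^-1.240 = 0.05754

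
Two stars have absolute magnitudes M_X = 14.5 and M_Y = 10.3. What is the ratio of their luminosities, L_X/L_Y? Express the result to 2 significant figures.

ΔM = M_X − M_Y = 4.2
L_X/L_Y = 10^(−0.4 ΔM) = 10^-1.680 = 0.02089

L_X/L_Y ≈ 0.021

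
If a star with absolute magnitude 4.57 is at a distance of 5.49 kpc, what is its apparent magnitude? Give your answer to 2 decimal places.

m ≈ 18.27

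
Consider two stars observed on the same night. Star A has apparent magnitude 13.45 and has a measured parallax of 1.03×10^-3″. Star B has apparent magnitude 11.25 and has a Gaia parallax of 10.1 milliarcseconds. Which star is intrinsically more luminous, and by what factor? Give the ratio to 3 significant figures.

Star A is more luminous, by a factor of 12.7.

Star A: d = 1/p = 1/1.03×10^-3″ = 970.9 pc
Star A: M = m − 5 log₁₀ d + 5 = 13.45 − 5·2.9872 + 5 = 3.514
Star B: p = 10.1 mas = 0.0101″ → d = 1/p = 99.01 pc
Star B: M = m − 5 log₁₀ d + 5 = 11.25 − 5·1.9957 + 5 = 6.272
ΔM = M_A − M_B = 3.514 − (6.272) = -2.757; smaller M is more luminous → Star A.
L ratio = 10^(0.4 |ΔM|) = 10^1.103 = 12.68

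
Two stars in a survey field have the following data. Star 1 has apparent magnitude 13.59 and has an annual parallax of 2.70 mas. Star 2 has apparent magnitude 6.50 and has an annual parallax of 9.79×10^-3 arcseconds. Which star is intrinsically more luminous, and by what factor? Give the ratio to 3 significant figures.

Star 1: p = 2.70 mas = 2.70×10^-3″ → d = 1/p = 370.4 pc
Star 1: M = m − 5 log₁₀ d + 5 = 13.59 − 5·2.5686 + 5 = 5.747
Star 2: d = 1/p = 1/9.79×10^-3″ = 102.1 pc
Star 2: M = m − 5 log₁₀ d + 5 = 6.50 − 5·2.0092 + 5 = 1.454
ΔM = M_1 − M_2 = 5.747 − (1.454) = 4.293; smaller M is more luminous → Star 2.
L ratio = 10^(0.4 |ΔM|) = 10^1.717 = 52.14

Star 2 is more luminous, by a factor of 52.1.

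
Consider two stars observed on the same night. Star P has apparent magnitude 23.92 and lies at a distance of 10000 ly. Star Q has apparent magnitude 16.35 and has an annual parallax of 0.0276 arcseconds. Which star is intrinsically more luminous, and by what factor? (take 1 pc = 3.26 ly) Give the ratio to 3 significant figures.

Star P is more luminous, by a factor of 6.72.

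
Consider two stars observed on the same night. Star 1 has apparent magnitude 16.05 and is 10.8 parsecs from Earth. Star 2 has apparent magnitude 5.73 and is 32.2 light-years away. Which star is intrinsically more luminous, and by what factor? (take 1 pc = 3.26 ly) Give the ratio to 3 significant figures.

Star 2 is more luminous, by a factor of 11200.

Star 1: M = m − 5 log₁₀ d + 5 = 16.05 − 5·1.0334 + 5 = 15.883
Star 2: d = 32.2 ly / 3.26 = 9.877 pc
Star 2: M = m − 5 log₁₀ d + 5 = 5.73 − 5·0.9946 + 5 = 5.757
ΔM = M_1 − M_2 = 15.883 − (5.757) = 10.126; smaller M is more luminous → Star 2.
L ratio = 10^(0.4 |ΔM|) = 10^4.050 = 11230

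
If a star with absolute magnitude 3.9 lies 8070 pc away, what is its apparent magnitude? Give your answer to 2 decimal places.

m ≈ 18.43

m = M + 5 log₁₀ d − 5 = 3.9 + 5·3.9069 − 5 = 18.434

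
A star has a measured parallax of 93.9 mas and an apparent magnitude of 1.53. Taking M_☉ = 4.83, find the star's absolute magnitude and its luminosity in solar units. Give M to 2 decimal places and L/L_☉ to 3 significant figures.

d = 1/p = 1000/93.9 mas = 10.65 pc
M = m − 5 log₁₀ d + 5 = 1.53 − 5·1.0273 + 5 = 1.393
M − M_☉ = 1.393 − 4.83 = -3.437
L/L_☉ = 10^(−0.4 × -3.437) = 23.70

M ≈ 1.39; L/L_☉ ≈ 23.7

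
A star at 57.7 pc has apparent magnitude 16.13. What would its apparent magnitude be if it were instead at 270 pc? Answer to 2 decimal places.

m ≈ 19.48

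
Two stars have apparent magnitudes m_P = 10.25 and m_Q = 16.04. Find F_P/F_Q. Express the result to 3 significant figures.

F_P/F_Q ≈ 207

Magnitude difference = -5.79
Flux ratio = 10^(−0.4 Δm) = 10^(−0.4 × -5.79) = 10^2.316 = 207.0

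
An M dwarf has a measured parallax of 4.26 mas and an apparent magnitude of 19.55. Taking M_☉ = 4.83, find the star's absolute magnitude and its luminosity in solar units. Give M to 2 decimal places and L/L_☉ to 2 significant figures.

d = 1/p = 1000/4.26 mas = 234.7 pc
M = m − 5 log₁₀ d + 5 = 19.55 − 5·2.3706 + 5 = 12.697
M − M_☉ = 12.697 − 4.83 = 7.867
L/L_☉ = 10^(−0.4 × 7.867) = 7.131×10^-4

M ≈ 12.70; L/L_☉ ≈ 7.1×10^-4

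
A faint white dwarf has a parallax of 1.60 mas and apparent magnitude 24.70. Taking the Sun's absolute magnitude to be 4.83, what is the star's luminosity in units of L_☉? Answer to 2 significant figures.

L/L_☉ ≈ 4.4×10^-5

d = 1/p = 1000/1.60 mas = 625.0 pc
M = m − 5 log₁₀ d + 5 = 24.70 − 5·2.7959 + 5 = 15.721
M − M_☉ = 15.721 − 4.83 = 10.891
L/L_☉ = 10^(−0.4 × 10.891) = 4.403×10^-5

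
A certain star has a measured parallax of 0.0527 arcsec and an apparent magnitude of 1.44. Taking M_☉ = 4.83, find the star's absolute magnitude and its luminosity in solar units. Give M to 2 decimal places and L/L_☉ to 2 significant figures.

M ≈ 0.05; L/L_☉ ≈ 82

d = 1/p = 1/0.0527″ = 18.98 pc
M = m − 5 log₁₀ d + 5 = 1.44 − 5·1.2782 + 5 = 0.049
M − M_☉ = 0.049 − 4.83 = -4.781
L/L_☉ = 10^(−0.4 × -4.781) = 81.73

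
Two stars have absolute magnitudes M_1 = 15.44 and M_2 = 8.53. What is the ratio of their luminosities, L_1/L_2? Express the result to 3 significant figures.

L_1/L_2 ≈ 1.72×10^-3

ΔM = M_1 − M_2 = 6.91
L_1/L_2 = 10^(−0.4 ΔM) = 10^-2.764 = 1.722×10^-3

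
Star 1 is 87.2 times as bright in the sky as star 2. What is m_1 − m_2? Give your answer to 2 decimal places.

Pogson: Δm = −2.5 log₁₀(ratio) = −2.5 log₁₀(87.2) = −2.5 × 1.9405 = -4.851
Star 1 is brighter, so it has the smaller magnitude: the difference is negative.

m_1 − m_2 ≈ -4.85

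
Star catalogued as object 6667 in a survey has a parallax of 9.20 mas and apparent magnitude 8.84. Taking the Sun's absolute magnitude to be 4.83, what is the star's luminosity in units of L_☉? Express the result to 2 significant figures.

L/L_☉ ≈ 2.9

d = 1/p = 1000/9.20 mas = 108.7 pc
M = m − 5 log₁₀ d + 5 = 8.84 − 5·2.0362 + 5 = 3.659
M − M_☉ = 3.659 − 4.83 = -1.171
L/L_☉ = 10^(−0.4 × -1.171) = 2.941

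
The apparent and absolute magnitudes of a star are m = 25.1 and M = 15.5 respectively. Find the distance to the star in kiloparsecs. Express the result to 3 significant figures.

μ = m − M = 9.600
m − M = 5 log₁₀ d − 5
log₁₀ d = (m − M)/5 + 1 = 2.9200
d = 10^2.9200 = 831.8 pc
= 0.8318 kpc

d ≈ 0.832 kpc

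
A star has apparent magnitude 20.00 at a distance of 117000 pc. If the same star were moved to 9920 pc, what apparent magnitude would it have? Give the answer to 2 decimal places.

m ≈ 14.64

Flux ∝ 1/d², so Δm = 5 log₁₀(d₂/d₁) = 5 log₁₀(9920/117000) = -5.358
m₂ = m₁ + Δm = 20.00 + (-5.358) = 14.642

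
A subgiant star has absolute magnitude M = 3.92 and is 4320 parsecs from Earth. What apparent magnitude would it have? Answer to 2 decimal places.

m = M + 5 log₁₀ d − 5 = 3.92 + 5·3.6355 − 5 = 17.097

m ≈ 17.10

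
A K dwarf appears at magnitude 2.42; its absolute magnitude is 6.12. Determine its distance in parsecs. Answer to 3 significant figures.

Distance modulus: m − M = 2.42 − (6.12) = -3.700
m − M = 5 log₁₀ d − 5
log₁₀ d = (m − M)/5 + 1 = 0.2600
d = 10^0.2600 = 1.820 pc

d ≈ 1.82 pc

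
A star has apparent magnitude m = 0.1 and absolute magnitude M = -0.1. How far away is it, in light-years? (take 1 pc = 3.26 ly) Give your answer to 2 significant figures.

d ≈ 36 ly

Distance modulus: m − M = 0.1 − (-0.1) = 0.200
m − M = 5 log₁₀ d − 5
log₁₀ d = (m − M)/5 + 1 = 1.0400
d = 10^1.0400 = 10.96 pc
= 35.75 ly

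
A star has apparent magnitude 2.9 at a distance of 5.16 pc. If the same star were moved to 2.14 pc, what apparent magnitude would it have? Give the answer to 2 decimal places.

m ≈ 0.99

Flux ∝ 1/d², so Δm = 5 log₁₀(d₂/d₁) = 5 log₁₀(2.14/5.16) = -1.911
m₂ = m₁ + Δm = 2.9 + (-1.911) = 0.989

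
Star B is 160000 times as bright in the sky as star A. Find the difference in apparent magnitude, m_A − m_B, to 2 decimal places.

Pogson: Δm = −2.5 log₁₀(ratio) = −2.5 log₁₀(160000) = −2.5 × 5.2041 = -13.010
Star B is brighter so has the smaller magnitude: m_A − m_B is positive.

m_A − m_B ≈ 13.01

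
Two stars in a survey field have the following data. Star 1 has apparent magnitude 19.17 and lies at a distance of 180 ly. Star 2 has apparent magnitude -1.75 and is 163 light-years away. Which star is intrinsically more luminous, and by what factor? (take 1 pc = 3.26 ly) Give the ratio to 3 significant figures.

Star 2 is more luminous, by a factor of 1.91×10^8.

Star 1: d = 180 ly / 3.26 = 55.21 pc
Star 1: M = m − 5 log₁₀ d + 5 = 19.17 − 5·1.7421 + 5 = 15.460
Star 2: d = 163 ly / 3.26 = 50.00 pc
Star 2: M = m − 5 log₁₀ d + 5 = -1.75 − 5·1.6990 + 5 = -5.245
ΔM = M_1 − M_2 = 15.460 − (-5.245) = 20.705; smaller M is more luminous → Star 2.
L ratio = 10^(0.4 |ΔM|) = 10^8.282 = 1.914×10^8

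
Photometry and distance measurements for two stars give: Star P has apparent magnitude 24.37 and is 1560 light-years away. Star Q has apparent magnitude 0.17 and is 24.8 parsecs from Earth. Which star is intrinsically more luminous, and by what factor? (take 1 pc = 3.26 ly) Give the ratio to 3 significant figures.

Star Q is more luminous, by a factor of 1.29×10^7.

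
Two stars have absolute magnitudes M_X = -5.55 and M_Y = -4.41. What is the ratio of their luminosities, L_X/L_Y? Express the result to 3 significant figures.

L_X/L_Y ≈ 2.86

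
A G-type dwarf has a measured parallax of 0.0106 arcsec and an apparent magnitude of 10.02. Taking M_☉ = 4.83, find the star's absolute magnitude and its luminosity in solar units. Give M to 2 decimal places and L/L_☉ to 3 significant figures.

M ≈ 5.15; L/L_☉ ≈ 0.747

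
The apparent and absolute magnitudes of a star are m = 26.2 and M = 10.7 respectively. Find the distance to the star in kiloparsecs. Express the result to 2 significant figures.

Distance modulus: m − M = 26.2 − (10.7) = 15.500
m − M = 5 log₁₀ d − 5
log₁₀ d = (m − M)/5 + 1 = 4.1000
d = 10^4.1000 = 12590 pc
= 12.59 kpc

d ≈ 13 kpc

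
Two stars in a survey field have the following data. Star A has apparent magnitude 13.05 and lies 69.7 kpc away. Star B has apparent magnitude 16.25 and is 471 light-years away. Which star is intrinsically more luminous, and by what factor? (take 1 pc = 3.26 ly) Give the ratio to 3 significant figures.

Star A is more luminous, by a factor of 4.43×10^6.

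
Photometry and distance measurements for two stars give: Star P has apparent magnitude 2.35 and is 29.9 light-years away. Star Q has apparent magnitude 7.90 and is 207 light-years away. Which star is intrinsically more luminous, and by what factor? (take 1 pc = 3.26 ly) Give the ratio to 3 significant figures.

Star P is more luminous, by a factor of 3.46.

Star P: d = 29.9 ly / 3.26 = 9.172 pc
Star P: M = m − 5 log₁₀ d + 5 = 2.35 − 5·0.9625 + 5 = 2.538
Star Q: d = 207 ly / 3.26 = 63.50 pc
Star Q: M = m − 5 log₁₀ d + 5 = 7.90 − 5·1.8028 + 5 = 3.886
ΔM = M_P − M_Q = 2.538 − (3.886) = -1.349; smaller M is more luminous → Star P.
L ratio = 10^(0.4 |ΔM|) = 10^0.539 = 3.463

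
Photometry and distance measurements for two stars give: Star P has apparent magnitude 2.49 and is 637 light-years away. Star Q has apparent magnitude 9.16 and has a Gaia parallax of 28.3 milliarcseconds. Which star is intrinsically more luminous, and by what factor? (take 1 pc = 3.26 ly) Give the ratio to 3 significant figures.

Star P is more luminous, by a factor of 14200.

Star P: d = 637 ly / 3.26 = 195.4 pc
Star P: M = m − 5 log₁₀ d + 5 = 2.49 − 5·2.2909 + 5 = -3.965
Star Q: p = 28.3 mas = 0.0283″ → d = 1/p = 35.34 pc
Star Q: M = m − 5 log₁₀ d + 5 = 9.16 − 5·1.5482 + 5 = 6.419
ΔM = M_P − M_Q = -3.965 − (6.419) = -10.384; smaller M is more luminous → Star P.
L ratio = 10^(0.4 |ΔM|) = 10^4.153 = 14240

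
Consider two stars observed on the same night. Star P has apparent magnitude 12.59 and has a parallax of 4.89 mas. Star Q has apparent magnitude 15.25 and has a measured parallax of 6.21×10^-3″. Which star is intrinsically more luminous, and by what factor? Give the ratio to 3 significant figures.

Star P: p = 4.89 mas = 4.89×10^-3″ → d = 1/p = 204.5 pc
Star P: M = m − 5 log₁₀ d + 5 = 12.59 − 5·2.3107 + 5 = 6.037
Star Q: d = 1/p = 1/6.21×10^-3″ = 161.0 pc
Star Q: M = m − 5 log₁₀ d + 5 = 15.25 − 5·2.2069 + 5 = 9.215
ΔM = M_P − M_Q = 6.037 − (9.215) = -3.179; smaller M is more luminous → Star P.
L ratio = 10^(0.4 |ΔM|) = 10^1.272 = 18.69

Star P is more luminous, by a factor of 18.7.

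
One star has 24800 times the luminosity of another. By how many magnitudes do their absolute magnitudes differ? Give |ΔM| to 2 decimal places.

|ΔM| ≈ 10.99

Pogson: ΔM = −2.5 log₁₀(ratio) = −2.5 log₁₀(24800) = −2.5 × 4.3945 = -10.986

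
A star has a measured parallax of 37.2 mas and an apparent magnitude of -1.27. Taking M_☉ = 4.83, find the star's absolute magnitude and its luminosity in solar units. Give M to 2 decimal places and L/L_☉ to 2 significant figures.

M ≈ -3.42; L/L_☉ ≈ 2000

d = 1/p = 1000/37.2 mas = 26.88 pc
M = m − 5 log₁₀ d + 5 = -1.27 − 5·1.4295 + 5 = -3.417
M − M_☉ = -3.417 − 4.83 = -8.247
L/L_☉ = 10^(−0.4 × -8.247) = 1990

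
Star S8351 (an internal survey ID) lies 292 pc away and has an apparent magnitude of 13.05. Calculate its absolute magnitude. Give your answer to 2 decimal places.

5 log₁₀(d/10 pc) = 5 log₁₀(292.0) − 5 = 7.327
M = m − 5 log₁₀(d/10) = 13.05 − 7.327 = 5.723

M ≈ 5.72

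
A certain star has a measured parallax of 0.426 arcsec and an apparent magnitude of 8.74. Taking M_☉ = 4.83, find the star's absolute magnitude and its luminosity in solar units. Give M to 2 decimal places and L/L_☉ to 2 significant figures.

M ≈ 11.89; L/L_☉ ≈ 1.5×10^-3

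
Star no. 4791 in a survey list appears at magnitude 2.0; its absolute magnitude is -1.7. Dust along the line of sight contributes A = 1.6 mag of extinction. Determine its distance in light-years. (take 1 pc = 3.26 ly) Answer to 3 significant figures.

d ≈ 85.7 ly

m − M = 5 log₁₀(d/10 pc) + A  ⇒  2.0 − (-1.7) − 1.6 = 5 log₁₀(d/10)
2.100 = 5 log₁₀(d/10)
log₁₀ d = (m − M − A)/5 + 1 = 1.4200
d = 10^1.4200 = 26.30 pc
= 85.75 ly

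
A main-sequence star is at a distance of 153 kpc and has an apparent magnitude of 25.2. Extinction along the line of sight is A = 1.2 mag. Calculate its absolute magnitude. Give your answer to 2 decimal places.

d = 153 kpc = 153000 pc
5 log₁₀(d/10 pc) = 5 log₁₀(153000) − 5 = 20.923
M = m − 5 log₁₀(d/10) − A = 25.2 − 20.923 − 1.2 = 3.077

M ≈ 3.08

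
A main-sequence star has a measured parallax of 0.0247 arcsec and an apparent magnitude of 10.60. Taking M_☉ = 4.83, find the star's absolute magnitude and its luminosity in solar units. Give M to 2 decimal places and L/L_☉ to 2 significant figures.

d = 1/p = 1/0.0247″ = 40.49 pc
M = m − 5 log₁₀ d + 5 = 10.60 − 5·1.6073 + 5 = 7.563
M − M_☉ = 7.563 − 4.83 = 2.733
L/L_☉ = 10^(−0.4 × 2.733) = 0.08065

M ≈ 7.56; L/L_☉ ≈ 0.081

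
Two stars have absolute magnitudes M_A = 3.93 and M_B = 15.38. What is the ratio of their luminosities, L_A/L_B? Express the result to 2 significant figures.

ΔM = M_A − M_B = -11.45
L_A/L_B = 10^(−0.4 ΔM) = 10^4.580 = 38020

L_A/L_B ≈ 38000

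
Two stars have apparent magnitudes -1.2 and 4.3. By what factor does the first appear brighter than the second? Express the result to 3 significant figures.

Magnitude difference = -5.5
Flux ratio = 10^(−0.4 Δm) = 10^(−0.4 × -5.5) = 10^2.200 = 158.5

158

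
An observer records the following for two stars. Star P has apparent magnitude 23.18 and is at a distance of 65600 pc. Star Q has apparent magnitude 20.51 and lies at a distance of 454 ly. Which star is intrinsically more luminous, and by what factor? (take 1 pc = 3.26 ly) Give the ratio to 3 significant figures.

Star P: M = m − 5 log₁₀ d + 5 = 23.18 − 5·4.8169 + 5 = 4.095
Star Q: d = 454 ly / 3.26 = 139.3 pc
Star Q: M = m − 5 log₁₀ d + 5 = 20.51 − 5·2.1438 + 5 = 14.791
ΔM = M_P − M_Q = 4.095 − (14.791) = -10.695; smaller M is more luminous → Star P.
L ratio = 10^(0.4 |ΔM|) = 10^4.278 = 18970

Star P is more luminous, by a factor of 19000.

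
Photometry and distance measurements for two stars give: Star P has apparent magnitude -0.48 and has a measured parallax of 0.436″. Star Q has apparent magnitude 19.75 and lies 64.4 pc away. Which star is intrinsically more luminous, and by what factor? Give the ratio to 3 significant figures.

Star P: d = 1/p = 1/0.436″ = 2.294 pc
Star P: M = m − 5 log₁₀ d + 5 = -0.48 − 5·0.3605 + 5 = 2.717
Star Q: M = m − 5 log₁₀ d + 5 = 19.75 − 5·1.8089 + 5 = 15.706
ΔM = M_P − M_Q = 2.717 − (15.706) = -12.988; smaller M is more luminous → Star P.
L ratio = 10^(0.4 |ΔM|) = 10^5.195 = 156800

Star P is more luminous, by a factor of 157000.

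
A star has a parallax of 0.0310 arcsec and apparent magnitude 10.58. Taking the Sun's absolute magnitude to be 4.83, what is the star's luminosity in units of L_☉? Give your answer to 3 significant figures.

d = 1/p = 1/0.0310″ = 32.26 pc
M = m − 5 log₁₀ d + 5 = 10.58 − 5·1.5086 + 5 = 8.037
M − M_☉ = 8.037 − 4.83 = 3.207
L/L_☉ = 10^(−0.4 × 3.207) = 0.05215

L/L_☉ ≈ 0.0522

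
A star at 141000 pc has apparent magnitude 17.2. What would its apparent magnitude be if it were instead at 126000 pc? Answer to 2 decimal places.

m ≈ 16.96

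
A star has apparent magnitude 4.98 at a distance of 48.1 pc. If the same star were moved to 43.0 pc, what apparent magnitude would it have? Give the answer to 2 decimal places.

Flux ∝ 1/d², so Δm = 5 log₁₀(d₂/d₁) = 5 log₁₀(43.0/48.1) = -0.243
m₂ = m₁ + Δm = 4.98 + (-0.243) = 4.737

m ≈ 4.74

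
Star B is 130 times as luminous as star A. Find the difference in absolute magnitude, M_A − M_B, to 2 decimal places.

Pogson: ΔM = −2.5 log₁₀(ratio) = −2.5 log₁₀(130) = −2.5 × 2.1139 = -5.285
Star B is brighter so has the smaller magnitude: M_A − M_B is positive.

M_A − M_B ≈ 5.28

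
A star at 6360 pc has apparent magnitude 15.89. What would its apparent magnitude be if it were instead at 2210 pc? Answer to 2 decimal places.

m ≈ 13.59

Flux ∝ 1/d², so Δm = 5 log₁₀(d₂/d₁) = 5 log₁₀(2210/6360) = -2.295
m₂ = m₁ + Δm = 15.89 + (-2.295) = 13.595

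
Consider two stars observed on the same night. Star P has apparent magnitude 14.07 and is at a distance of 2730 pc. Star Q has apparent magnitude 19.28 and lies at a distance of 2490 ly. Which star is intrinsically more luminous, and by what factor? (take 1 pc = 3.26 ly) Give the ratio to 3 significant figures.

Star P: M = m − 5 log₁₀ d + 5 = 14.07 − 5·3.4362 + 5 = 1.889
Star Q: d = 2490 ly / 3.26 = 763.8 pc
Star Q: M = m − 5 log₁₀ d + 5 = 19.28 − 5·2.8830 + 5 = 9.865
ΔM = M_P − M_Q = 1.889 − (9.865) = -7.976; smaller M is more luminous → Star P.
L ratio = 10^(0.4 |ΔM|) = 10^3.190 = 1550

Star P is more luminous, by a factor of 1550.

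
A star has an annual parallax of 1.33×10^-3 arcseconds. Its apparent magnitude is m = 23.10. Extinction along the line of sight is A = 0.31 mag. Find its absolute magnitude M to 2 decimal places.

d = 1/p = 1/1.33×10^-3″ = 751.9 pc
5 log₁₀(d/10 pc) = 5 log₁₀(751.9) − 5 = 9.381
M = m − 5 log₁₀(d/10) − A = 23.10 − 9.381 − 0.31 = 13.409

M ≈ 13.41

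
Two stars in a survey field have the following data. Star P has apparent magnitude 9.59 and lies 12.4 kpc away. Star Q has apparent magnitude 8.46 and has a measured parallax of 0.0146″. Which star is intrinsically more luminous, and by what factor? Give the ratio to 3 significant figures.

Star P is more luminous, by a factor of 11600.

Star P: d = 12.4 kpc = 12400 pc
Star P: M = m − 5 log₁₀ d + 5 = 9.59 − 5·4.0934 + 5 = -5.877
Star Q: d = 1/p = 1/0.0146″ = 68.49 pc
Star Q: M = m − 5 log₁₀ d + 5 = 8.46 − 5·1.8356 + 5 = 4.282
ΔM = M_P − M_Q = -5.877 − (4.282) = -10.159; smaller M is more luminous → Star P.
L ratio = 10^(0.4 |ΔM|) = 10^4.064 = 11580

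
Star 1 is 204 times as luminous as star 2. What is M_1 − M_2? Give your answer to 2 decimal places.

M_1 − M_2 ≈ -5.77

Pogson: ΔM = −2.5 log₁₀(ratio) = −2.5 log₁₀(204) = −2.5 × 2.3096 = -5.774
Star 1 is brighter, so it has the smaller magnitude: the difference is negative.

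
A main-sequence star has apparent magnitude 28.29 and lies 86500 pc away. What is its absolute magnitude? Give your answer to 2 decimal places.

M ≈ 8.60

5 log₁₀(d/10 pc) = 5 log₁₀(86500) − 5 = 19.685
M = m − 5 log₁₀(d/10) = 28.29 − 19.685 = 8.605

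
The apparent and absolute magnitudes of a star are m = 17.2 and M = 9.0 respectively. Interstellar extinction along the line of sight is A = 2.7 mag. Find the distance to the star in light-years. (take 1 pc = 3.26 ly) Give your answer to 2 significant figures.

d ≈ 410 ly

m − M = 5 log₁₀(d/10 pc) + A  ⇒  17.2 − (9.0) − 2.7 = 5 log₁₀(d/10)
5.500 = 5 log₁₀(d/10)
log₁₀ d = (m − M − A)/5 + 1 = 2.1000
d = 10^2.1000 = 125.9 pc
= 410.4 ly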